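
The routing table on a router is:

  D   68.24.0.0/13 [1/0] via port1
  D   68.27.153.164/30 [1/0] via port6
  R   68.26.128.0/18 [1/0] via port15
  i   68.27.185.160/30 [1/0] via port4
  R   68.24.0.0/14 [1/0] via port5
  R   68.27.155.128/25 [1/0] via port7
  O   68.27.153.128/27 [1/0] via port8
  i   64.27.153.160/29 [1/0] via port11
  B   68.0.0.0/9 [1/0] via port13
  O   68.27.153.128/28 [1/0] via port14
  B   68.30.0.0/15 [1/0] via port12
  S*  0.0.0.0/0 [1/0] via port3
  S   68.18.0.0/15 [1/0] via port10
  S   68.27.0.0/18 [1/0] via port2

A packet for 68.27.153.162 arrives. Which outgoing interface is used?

port5

Routes whose prefix contains 68.27.153.162:
  0.0.0.0/0 (default, matches everything) -> port3
  68.0.0.0/9 (68.0.0.0 - 68.127.255.255) -> port13
  68.24.0.0/13 (68.24.0.0 - 68.31.255.255) -> port1
  68.24.0.0/14 (68.24.0.0 - 68.27.255.255) -> port5
More-specific entries that do NOT match:
  68.27.153.164/30 (68.27.153.164 - 68.27.153.167) does not contain 68.27.153.162
  68.27.185.160/30 (68.27.185.160 - 68.27.185.163) does not contain 68.27.153.162
  64.27.153.160/29 (64.27.153.160 - 64.27.153.167) does not contain 68.27.153.162
  68.27.153.128/28 (68.27.153.128 - 68.27.153.143) does not contain 68.27.153.162
  68.27.153.128/27 (68.27.153.128 - 68.27.153.159) does not contain 68.27.153.162
  68.27.155.128/25 (68.27.155.128 - 68.27.155.255) does not contain 68.27.153.162
  68.26.128.0/18 (68.26.128.0 - 68.26.191.255) does not contain 68.27.153.162
  68.27.0.0/18 (68.27.0.0 - 68.27.63.255) does not contain 68.27.153.162
  68.30.0.0/15 (68.30.0.0 - 68.31.255.255) does not contain 68.27.153.162
  68.18.0.0/15 (68.18.0.0 - 68.19.255.255) does not contain 68.27.153.162
Longest matching prefix is /14 -> interface port5.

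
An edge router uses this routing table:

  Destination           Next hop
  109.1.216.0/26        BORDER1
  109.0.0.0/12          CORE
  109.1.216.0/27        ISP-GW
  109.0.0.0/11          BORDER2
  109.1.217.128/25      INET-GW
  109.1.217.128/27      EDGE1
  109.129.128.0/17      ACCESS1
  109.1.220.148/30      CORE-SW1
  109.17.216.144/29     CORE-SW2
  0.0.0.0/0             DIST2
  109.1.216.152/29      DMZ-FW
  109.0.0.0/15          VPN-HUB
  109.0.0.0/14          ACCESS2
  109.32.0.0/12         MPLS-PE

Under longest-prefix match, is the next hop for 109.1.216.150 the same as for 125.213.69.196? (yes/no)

no

109.1.216.150: longest match 109.0.0.0/15 -> VPN-HUB
125.213.69.196: longest match 0.0.0.0/0 -> DIST2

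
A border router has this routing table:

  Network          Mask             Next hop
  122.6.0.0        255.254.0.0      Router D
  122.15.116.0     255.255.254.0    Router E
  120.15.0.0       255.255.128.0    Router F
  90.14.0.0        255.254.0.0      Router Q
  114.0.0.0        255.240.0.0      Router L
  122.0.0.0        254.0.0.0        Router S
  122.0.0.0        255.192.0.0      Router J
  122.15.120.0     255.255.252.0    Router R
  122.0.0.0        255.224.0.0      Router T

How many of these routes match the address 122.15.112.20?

Prefixes containing 122.15.112.20:
  122.0.0.0/7 (122.0.0.0 - 123.255.255.255)
  122.0.0.0/10 (122.0.0.0 - 122.63.255.255)
  122.0.0.0/11 (122.0.0.0 - 122.31.255.255)
Total matching entries: 3.

3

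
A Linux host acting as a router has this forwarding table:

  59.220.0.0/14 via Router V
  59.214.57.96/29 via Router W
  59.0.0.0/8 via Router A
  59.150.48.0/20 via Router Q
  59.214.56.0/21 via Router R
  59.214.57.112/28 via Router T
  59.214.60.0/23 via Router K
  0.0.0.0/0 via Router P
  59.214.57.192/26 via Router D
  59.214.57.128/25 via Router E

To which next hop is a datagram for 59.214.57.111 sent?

Routes whose prefix contains 59.214.57.111:
  0.0.0.0/0 (default, matches everything) -> Router P
  59.0.0.0/8 (59.0.0.0 - 59.255.255.255) -> Router A
  59.214.56.0/21 (59.214.56.0 - 59.214.63.255) -> Router R
More-specific entries that do NOT match:
  59.214.57.96/29 (59.214.57.96 - 59.214.57.103) does not contain 59.214.57.111
  59.214.57.112/28 (59.214.57.112 - 59.214.57.127) does not contain 59.214.57.111
  59.214.57.192/26 (59.214.57.192 - 59.214.57.255) does not contain 59.214.57.111
  59.214.57.128/25 (59.214.57.128 - 59.214.57.255) does not contain 59.214.57.111
  59.214.60.0/23 (59.214.60.0 - 59.214.61.255) does not contain 59.214.57.111
Longest matching prefix is /21 -> next hop Router R.

Router R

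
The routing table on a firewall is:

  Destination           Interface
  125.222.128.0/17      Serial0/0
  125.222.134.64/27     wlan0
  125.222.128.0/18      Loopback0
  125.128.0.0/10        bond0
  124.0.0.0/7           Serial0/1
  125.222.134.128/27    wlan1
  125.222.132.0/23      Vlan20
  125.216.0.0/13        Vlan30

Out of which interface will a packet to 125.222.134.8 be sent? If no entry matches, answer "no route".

Loopback0

Routes whose prefix contains 125.222.134.8:
  124.0.0.0/7 (124.0.0.0 - 125.255.255.255) -> Serial0/1
  125.216.0.0/13 (125.216.0.0 - 125.223.255.255) -> Vlan30
  125.222.128.0/17 (125.222.128.0 - 125.222.255.255) -> Serial0/0
  125.222.128.0/18 (125.222.128.0 - 125.222.191.255) -> Loopback0
More-specific entries that do NOT match:
  125.222.134.64/27 (125.222.134.64 - 125.222.134.95) does not contain 125.222.134.8
  125.222.134.128/27 (125.222.134.128 - 125.222.134.159) does not contain 125.222.134.8
  125.222.132.0/23 (125.222.132.0 - 125.222.133.255) does not contain 125.222.134.8
Longest matching prefix is /18 -> interface Loopback0.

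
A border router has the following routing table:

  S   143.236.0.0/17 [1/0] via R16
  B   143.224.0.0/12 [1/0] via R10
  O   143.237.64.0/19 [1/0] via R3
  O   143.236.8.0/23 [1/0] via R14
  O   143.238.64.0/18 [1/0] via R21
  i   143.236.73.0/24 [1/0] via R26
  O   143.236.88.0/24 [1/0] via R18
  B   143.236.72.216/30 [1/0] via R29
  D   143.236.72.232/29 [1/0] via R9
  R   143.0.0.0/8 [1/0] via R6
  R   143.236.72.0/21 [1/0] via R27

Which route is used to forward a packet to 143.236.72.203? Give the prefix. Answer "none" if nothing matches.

143.236.72.0/21

Entries matching 143.236.72.203:
  143.0.0.0/8 (143.0.0.0 - 143.255.255.255)
  143.224.0.0/12 (143.224.0.0 - 143.239.255.255)
  143.236.0.0/17 (143.236.0.0 - 143.236.127.255)
  143.236.72.0/21 (143.236.72.0 - 143.236.79.255)
Most specific is 143.236.72.0/21.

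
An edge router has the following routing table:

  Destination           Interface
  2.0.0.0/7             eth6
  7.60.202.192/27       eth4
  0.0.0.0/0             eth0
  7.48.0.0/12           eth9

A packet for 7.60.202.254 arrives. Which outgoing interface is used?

Routes whose prefix contains 7.60.202.254:
  0.0.0.0/0 (default, matches everything) -> eth0
  7.48.0.0/12 (7.48.0.0 - 7.63.255.255) -> eth9
More-specific entries that do NOT match:
  7.60.202.192/27 (7.60.202.192 - 7.60.202.223) does not contain 7.60.202.254
Longest matching prefix is /12 -> interface eth9.

eth9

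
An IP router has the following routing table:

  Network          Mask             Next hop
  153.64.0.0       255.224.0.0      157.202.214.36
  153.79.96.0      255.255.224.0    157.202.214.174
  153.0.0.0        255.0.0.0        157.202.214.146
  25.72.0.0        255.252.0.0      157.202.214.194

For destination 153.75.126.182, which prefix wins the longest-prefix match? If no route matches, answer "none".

Entries matching 153.75.126.182:
  153.0.0.0/8 (153.0.0.0 - 153.255.255.255)
  153.64.0.0/11 (153.64.0.0 - 153.95.255.255)
Most specific is 153.64.0.0/11.

153.64.0.0/11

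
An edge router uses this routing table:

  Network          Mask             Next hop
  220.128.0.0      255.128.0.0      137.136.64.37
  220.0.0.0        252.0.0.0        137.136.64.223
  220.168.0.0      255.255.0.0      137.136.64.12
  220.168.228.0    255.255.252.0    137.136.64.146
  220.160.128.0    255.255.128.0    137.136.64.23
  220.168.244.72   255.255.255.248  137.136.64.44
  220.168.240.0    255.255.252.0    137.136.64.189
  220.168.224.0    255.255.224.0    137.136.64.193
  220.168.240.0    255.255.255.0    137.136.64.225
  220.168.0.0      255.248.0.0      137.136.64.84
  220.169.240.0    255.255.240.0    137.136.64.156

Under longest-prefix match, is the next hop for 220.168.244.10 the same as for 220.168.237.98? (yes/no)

220.168.244.10: longest match 220.168.224.0/19 -> 137.136.64.193
220.168.237.98: longest match 220.168.224.0/19 -> 137.136.64.193

yes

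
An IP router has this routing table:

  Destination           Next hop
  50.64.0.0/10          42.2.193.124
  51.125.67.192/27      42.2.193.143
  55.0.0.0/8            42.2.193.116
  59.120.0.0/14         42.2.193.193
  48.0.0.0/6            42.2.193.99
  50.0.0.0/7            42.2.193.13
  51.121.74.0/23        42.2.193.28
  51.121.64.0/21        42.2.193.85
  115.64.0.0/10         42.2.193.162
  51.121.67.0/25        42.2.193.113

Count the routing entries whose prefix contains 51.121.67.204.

3

Prefixes containing 51.121.67.204:
  48.0.0.0/6 (48.0.0.0 - 51.255.255.255)
  50.0.0.0/7 (50.0.0.0 - 51.255.255.255)
  51.121.64.0/21 (51.121.64.0 - 51.121.71.255)
Total matching entries: 3.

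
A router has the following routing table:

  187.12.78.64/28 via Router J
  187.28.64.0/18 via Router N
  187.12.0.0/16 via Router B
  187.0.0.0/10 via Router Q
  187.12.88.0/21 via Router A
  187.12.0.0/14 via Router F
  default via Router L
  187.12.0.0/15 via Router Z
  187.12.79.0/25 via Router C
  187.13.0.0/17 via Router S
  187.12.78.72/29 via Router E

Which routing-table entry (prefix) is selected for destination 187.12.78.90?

187.12.0.0/16

Entries matching 187.12.78.90:
  0.0.0.0/0 (default, matches everything)
  187.0.0.0/10 (187.0.0.0 - 187.63.255.255)
  187.12.0.0/14 (187.12.0.0 - 187.15.255.255)
  187.12.0.0/15 (187.12.0.0 - 187.13.255.255)
  187.12.0.0/16 (187.12.0.0 - 187.12.255.255)
Most specific is 187.12.0.0/16.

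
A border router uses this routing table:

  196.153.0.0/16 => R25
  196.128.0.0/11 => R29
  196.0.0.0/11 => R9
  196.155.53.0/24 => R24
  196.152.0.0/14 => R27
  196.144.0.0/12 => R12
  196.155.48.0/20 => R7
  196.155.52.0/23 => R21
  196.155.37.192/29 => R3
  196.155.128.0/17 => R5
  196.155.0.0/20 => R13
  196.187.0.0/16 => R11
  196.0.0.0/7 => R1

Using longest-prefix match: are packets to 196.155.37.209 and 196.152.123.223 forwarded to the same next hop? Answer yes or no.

yes

196.155.37.209: longest match 196.152.0.0/14 -> R27
196.152.123.223: longest match 196.152.0.0/14 -> R27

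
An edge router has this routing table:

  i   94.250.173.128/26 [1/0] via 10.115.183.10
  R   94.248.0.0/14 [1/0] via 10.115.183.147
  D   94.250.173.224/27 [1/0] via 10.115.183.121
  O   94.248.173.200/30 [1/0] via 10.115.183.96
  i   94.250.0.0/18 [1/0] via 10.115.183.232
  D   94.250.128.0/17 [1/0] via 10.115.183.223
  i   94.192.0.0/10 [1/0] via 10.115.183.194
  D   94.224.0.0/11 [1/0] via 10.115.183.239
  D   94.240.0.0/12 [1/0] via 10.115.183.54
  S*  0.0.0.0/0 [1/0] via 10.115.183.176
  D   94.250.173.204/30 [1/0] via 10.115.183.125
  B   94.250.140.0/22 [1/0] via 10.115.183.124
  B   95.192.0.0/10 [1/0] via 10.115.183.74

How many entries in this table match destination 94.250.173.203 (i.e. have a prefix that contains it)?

6

Prefixes containing 94.250.173.203:
  0.0.0.0/0 (default, matches everything)
  94.192.0.0/10 (94.192.0.0 - 94.255.255.255)
  94.224.0.0/11 (94.224.0.0 - 94.255.255.255)
  94.240.0.0/12 (94.240.0.0 - 94.255.255.255)
  94.248.0.0/14 (94.248.0.0 - 94.251.255.255)
  94.250.128.0/17 (94.250.128.0 - 94.250.255.255)
Total matching entries: 6.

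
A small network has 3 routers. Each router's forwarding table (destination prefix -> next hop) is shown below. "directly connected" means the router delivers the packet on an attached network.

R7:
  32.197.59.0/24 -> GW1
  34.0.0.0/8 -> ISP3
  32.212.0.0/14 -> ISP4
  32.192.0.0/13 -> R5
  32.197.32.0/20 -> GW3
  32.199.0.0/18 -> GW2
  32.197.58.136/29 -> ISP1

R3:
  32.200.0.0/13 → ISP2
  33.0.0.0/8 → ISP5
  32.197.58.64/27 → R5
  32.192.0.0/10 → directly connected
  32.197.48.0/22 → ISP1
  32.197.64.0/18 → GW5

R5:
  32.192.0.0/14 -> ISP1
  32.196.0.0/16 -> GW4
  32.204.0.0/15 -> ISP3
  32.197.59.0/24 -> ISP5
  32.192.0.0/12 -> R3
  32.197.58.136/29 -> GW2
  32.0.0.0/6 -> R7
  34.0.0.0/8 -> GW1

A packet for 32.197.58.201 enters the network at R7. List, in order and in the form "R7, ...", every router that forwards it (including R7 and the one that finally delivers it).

R7, R5, R3

At R7: longest match for 32.197.58.201 is 32.192.0.0/13 -> R5
At R5: longest match for 32.197.58.201 is 32.192.0.0/12 -> R3
At R3: longest match for 32.197.58.201 is 32.192.0.0/10 -> directly connected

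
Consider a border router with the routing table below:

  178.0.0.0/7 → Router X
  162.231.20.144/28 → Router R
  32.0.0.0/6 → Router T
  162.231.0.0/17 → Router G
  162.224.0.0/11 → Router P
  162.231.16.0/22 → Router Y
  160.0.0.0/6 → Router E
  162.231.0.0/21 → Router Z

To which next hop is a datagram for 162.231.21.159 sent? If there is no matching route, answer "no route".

Router G

Routes whose prefix contains 162.231.21.159:
  160.0.0.0/6 (160.0.0.0 - 163.255.255.255) -> Router E
  162.224.0.0/11 (162.224.0.0 - 162.255.255.255) -> Router P
  162.231.0.0/17 (162.231.0.0 - 162.231.127.255) -> Router G
More-specific entries that do NOT match:
  162.231.20.144/28 (162.231.20.144 - 162.231.20.159) does not contain 162.231.21.159
  162.231.16.0/22 (162.231.16.0 - 162.231.19.255) does not contain 162.231.21.159
  162.231.0.0/21 (162.231.0.0 - 162.231.7.255) does not contain 162.231.21.159
Longest matching prefix is /17 -> next hop Router G.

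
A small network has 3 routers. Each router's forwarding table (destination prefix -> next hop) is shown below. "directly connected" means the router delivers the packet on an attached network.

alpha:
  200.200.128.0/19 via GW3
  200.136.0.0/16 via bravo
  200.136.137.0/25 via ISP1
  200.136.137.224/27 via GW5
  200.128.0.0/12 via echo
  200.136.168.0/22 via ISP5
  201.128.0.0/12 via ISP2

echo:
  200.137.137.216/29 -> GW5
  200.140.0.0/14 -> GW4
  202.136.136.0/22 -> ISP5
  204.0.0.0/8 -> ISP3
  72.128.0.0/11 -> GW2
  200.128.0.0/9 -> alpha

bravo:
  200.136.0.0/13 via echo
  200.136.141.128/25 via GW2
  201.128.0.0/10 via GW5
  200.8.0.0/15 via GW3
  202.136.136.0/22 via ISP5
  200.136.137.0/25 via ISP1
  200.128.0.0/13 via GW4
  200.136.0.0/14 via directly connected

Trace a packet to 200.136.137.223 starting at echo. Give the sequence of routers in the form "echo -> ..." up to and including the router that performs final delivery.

echo -> alpha -> bravo

At echo: longest match for 200.136.137.223 is 200.128.0.0/9 -> alpha
At alpha: longest match for 200.136.137.223 is 200.136.0.0/16 -> bravo
At bravo: longest match for 200.136.137.223 is 200.136.0.0/14 -> directly connected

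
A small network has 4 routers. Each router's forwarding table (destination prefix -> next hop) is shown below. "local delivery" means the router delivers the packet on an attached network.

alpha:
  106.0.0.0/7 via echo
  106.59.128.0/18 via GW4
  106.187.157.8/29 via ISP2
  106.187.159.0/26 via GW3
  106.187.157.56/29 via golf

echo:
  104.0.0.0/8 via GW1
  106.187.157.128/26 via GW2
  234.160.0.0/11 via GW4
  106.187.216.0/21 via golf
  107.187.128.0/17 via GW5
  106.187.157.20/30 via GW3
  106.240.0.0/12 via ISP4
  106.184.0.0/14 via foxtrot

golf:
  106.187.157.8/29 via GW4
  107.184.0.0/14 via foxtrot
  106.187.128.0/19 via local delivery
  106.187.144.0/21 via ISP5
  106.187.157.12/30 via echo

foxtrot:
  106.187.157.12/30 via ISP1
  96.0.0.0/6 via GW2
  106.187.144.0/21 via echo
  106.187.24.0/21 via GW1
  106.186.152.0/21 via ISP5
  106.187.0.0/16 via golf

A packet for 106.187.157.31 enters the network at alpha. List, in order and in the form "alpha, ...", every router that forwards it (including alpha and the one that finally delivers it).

At alpha: longest match for 106.187.157.31 is 106.0.0.0/7 -> echo
At echo: longest match for 106.187.157.31 is 106.184.0.0/14 -> foxtrot
At foxtrot: longest match for 106.187.157.31 is 106.187.0.0/16 -> golf
At golf: longest match for 106.187.157.31 is 106.187.128.0/19 -> local delivery

alpha, echo, foxtrot, golf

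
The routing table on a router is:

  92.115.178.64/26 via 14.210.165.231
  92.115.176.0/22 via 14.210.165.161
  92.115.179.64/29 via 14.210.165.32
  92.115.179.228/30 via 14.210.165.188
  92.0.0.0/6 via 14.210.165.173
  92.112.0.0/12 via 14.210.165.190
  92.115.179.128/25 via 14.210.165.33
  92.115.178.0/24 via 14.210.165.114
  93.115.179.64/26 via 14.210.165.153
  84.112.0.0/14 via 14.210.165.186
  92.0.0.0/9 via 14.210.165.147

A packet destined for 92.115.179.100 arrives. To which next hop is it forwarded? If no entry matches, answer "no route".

Routes whose prefix contains 92.115.179.100:
  92.0.0.0/6 (92.0.0.0 - 95.255.255.255) -> 14.210.165.173
  92.0.0.0/9 (92.0.0.0 - 92.127.255.255) -> 14.210.165.147
  92.112.0.0/12 (92.112.0.0 - 92.127.255.255) -> 14.210.165.190
  92.115.176.0/22 (92.115.176.0 - 92.115.179.255) -> 14.210.165.161
More-specific entries that do NOT match:
  92.115.179.228/30 (92.115.179.228 - 92.115.179.231) does not contain 92.115.179.100
  92.115.179.64/29 (92.115.179.64 - 92.115.179.71) does not contain 92.115.179.100
  92.115.178.64/26 (92.115.178.64 - 92.115.178.127) does not contain 92.115.179.100
  93.115.179.64/26 (93.115.179.64 - 93.115.179.127) does not contain 92.115.179.100
  92.115.179.128/25 (92.115.179.128 - 92.115.179.255) does not contain 92.115.179.100
  92.115.178.0/24 (92.115.178.0 - 92.115.178.255) does not contain 92.115.179.100
Longest matching prefix is /22 -> next hop 14.210.165.161.

14.210.165.161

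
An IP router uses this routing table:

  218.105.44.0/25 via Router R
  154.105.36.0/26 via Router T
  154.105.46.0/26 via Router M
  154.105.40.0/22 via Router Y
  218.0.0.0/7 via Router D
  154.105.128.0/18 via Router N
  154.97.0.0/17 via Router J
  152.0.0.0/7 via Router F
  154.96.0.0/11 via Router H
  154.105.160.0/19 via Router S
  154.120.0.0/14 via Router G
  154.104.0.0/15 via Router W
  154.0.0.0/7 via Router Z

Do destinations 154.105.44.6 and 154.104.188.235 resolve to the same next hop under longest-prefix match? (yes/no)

154.105.44.6: longest match 154.104.0.0/15 -> Router W
154.104.188.235: longest match 154.104.0.0/15 -> Router W

yes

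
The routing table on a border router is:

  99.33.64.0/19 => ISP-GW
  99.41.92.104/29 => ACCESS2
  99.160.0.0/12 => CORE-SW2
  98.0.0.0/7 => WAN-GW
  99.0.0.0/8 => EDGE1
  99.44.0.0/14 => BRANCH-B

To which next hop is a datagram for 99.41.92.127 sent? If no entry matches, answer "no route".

EDGE1

Routes whose prefix contains 99.41.92.127:
  98.0.0.0/7 (98.0.0.0 - 99.255.255.255) -> WAN-GW
  99.0.0.0/8 (99.0.0.0 - 99.255.255.255) -> EDGE1
More-specific entries that do NOT match:
  99.41.92.104/29 (99.41.92.104 - 99.41.92.111) does not contain 99.41.92.127
  99.33.64.0/19 (99.33.64.0 - 99.33.95.255) does not contain 99.41.92.127
  99.44.0.0/14 (99.44.0.0 - 99.47.255.255) does not contain 99.41.92.127
  99.160.0.0/12 (99.160.0.0 - 99.175.255.255) does not contain 99.41.92.127
Longest matching prefix is /8 -> next hop EDGE1.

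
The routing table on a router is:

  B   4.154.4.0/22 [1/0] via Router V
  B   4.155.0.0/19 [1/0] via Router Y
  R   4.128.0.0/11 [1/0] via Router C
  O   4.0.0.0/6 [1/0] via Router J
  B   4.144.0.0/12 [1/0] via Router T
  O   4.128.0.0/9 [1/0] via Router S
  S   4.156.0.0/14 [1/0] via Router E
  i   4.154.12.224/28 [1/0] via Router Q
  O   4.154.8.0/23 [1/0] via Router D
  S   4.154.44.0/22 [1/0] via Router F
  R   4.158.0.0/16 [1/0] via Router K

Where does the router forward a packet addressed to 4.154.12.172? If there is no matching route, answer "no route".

Routes whose prefix contains 4.154.12.172:
  4.0.0.0/6 (4.0.0.0 - 7.255.255.255) -> Router J
  4.128.0.0/9 (4.128.0.0 - 4.255.255.255) -> Router S
  4.128.0.0/11 (4.128.0.0 - 4.159.255.255) -> Router C
  4.144.0.0/12 (4.144.0.0 - 4.159.255.255) -> Router T
More-specific entries that do NOT match:
  4.154.12.224/28 (4.154.12.224 - 4.154.12.239) does not contain 4.154.12.172
  4.154.8.0/23 (4.154.8.0 - 4.154.9.255) does not contain 4.154.12.172
  4.154.4.0/22 (4.154.4.0 - 4.154.7.255) does not contain 4.154.12.172
  4.154.44.0/22 (4.154.44.0 - 4.154.47.255) does not contain 4.154.12.172
  4.155.0.0/19 (4.155.0.0 - 4.155.31.255) does not contain 4.154.12.172
  4.158.0.0/16 (4.158.0.0 - 4.158.255.255) does not contain 4.154.12.172
  4.156.0.0/14 (4.156.0.0 - 4.159.255.255) does not contain 4.154.12.172
Longest matching prefix is /12 -> next hop Router T.

Router T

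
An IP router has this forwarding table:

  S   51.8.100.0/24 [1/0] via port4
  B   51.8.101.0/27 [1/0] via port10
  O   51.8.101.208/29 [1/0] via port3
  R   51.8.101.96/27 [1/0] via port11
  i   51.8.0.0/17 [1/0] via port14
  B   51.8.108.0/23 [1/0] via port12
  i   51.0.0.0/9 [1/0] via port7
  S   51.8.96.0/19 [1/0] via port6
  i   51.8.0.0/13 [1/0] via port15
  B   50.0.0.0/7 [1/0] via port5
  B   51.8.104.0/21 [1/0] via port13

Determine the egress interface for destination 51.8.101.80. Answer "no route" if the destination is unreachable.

port6

Routes whose prefix contains 51.8.101.80:
  50.0.0.0/7 (50.0.0.0 - 51.255.255.255) -> port5
  51.0.0.0/9 (51.0.0.0 - 51.127.255.255) -> port7
  51.8.0.0/13 (51.8.0.0 - 51.15.255.255) -> port15
  51.8.0.0/17 (51.8.0.0 - 51.8.127.255) -> port14
  51.8.96.0/19 (51.8.96.0 - 51.8.127.255) -> port6
More-specific entries that do NOT match:
  51.8.101.208/29 (51.8.101.208 - 51.8.101.215) does not contain 51.8.101.80
  51.8.101.0/27 (51.8.101.0 - 51.8.101.31) does not contain 51.8.101.80
  51.8.101.96/27 (51.8.101.96 - 51.8.101.127) does not contain 51.8.101.80
  51.8.100.0/24 (51.8.100.0 - 51.8.100.255) does not contain 51.8.101.80
  51.8.108.0/23 (51.8.108.0 - 51.8.109.255) does not contain 51.8.101.80
  51.8.104.0/21 (51.8.104.0 - 51.8.111.255) does not contain 51.8.101.80
Longest matching prefix is /19 -> interface port6.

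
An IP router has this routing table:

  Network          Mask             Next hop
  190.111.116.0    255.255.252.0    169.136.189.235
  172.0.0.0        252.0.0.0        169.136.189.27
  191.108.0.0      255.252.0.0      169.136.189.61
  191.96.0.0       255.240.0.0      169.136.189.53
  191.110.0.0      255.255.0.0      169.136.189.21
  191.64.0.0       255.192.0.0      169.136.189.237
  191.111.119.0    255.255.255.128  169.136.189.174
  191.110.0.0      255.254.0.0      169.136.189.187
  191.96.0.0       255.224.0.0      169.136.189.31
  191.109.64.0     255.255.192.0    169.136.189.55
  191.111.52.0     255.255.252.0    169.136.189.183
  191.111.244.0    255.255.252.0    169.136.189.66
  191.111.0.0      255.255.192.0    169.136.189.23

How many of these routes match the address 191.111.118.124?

Prefixes containing 191.111.118.124:
  191.64.0.0/10 (191.64.0.0 - 191.127.255.255)
  191.96.0.0/11 (191.96.0.0 - 191.127.255.255)
  191.96.0.0/12 (191.96.0.0 - 191.111.255.255)
  191.108.0.0/14 (191.108.0.0 - 191.111.255.255)
  191.110.0.0/15 (191.110.0.0 - 191.111.255.255)
Total matching entries: 5.

5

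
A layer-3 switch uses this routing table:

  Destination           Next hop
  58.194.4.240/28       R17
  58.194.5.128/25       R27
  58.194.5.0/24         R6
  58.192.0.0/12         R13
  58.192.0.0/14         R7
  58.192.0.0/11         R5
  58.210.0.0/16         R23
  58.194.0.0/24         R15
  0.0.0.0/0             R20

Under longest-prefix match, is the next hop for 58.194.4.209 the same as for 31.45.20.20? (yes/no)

no

58.194.4.209: longest match 58.192.0.0/14 -> R7
31.45.20.20: longest match 0.0.0.0/0 -> R20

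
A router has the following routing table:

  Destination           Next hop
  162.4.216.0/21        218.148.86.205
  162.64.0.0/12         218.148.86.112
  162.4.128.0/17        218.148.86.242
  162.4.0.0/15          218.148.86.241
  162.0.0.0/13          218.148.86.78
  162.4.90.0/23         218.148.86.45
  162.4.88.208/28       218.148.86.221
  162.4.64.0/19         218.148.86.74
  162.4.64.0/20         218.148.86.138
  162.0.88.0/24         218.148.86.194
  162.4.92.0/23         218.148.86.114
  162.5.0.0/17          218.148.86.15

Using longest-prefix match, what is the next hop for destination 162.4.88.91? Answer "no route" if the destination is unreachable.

218.148.86.74

Routes whose prefix contains 162.4.88.91:
  162.0.0.0/13 (162.0.0.0 - 162.7.255.255) -> 218.148.86.78
  162.4.0.0/15 (162.4.0.0 - 162.5.255.255) -> 218.148.86.241
  162.4.64.0/19 (162.4.64.0 - 162.4.95.255) -> 218.148.86.74
More-specific entries that do NOT match:
  162.4.88.208/28 (162.4.88.208 - 162.4.88.223) does not contain 162.4.88.91
  162.0.88.0/24 (162.0.88.0 - 162.0.88.255) does not contain 162.4.88.91
  162.4.90.0/23 (162.4.90.0 - 162.4.91.255) does not contain 162.4.88.91
  162.4.92.0/23 (162.4.92.0 - 162.4.93.255) does not contain 162.4.88.91
  162.4.216.0/21 (162.4.216.0 - 162.4.223.255) does not contain 162.4.88.91
  162.4.64.0/20 (162.4.64.0 - 162.4.79.255) does not contain 162.4.88.91
Longest matching prefix is /19 -> next hop 218.148.86.74.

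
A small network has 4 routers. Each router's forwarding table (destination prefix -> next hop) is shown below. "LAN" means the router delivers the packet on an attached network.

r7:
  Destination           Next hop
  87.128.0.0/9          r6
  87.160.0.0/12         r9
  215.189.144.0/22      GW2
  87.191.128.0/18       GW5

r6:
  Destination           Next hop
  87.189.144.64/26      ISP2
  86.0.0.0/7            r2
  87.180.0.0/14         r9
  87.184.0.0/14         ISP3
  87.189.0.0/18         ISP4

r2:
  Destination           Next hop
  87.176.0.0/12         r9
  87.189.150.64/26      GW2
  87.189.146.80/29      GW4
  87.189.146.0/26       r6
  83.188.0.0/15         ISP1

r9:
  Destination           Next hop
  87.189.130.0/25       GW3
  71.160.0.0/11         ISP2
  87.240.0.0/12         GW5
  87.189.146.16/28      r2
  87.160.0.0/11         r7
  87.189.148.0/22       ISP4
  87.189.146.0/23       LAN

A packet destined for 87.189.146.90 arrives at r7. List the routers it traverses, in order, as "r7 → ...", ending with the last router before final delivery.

At r7: longest match for 87.189.146.90 is 87.128.0.0/9 -> r6
At r6: longest match for 87.189.146.90 is 86.0.0.0/7 -> r2
At r2: longest match for 87.189.146.90 is 87.176.0.0/12 -> r9
At r9: longest match for 87.189.146.90 is 87.189.146.0/23 -> LAN

r7 → r6 → r2 → r9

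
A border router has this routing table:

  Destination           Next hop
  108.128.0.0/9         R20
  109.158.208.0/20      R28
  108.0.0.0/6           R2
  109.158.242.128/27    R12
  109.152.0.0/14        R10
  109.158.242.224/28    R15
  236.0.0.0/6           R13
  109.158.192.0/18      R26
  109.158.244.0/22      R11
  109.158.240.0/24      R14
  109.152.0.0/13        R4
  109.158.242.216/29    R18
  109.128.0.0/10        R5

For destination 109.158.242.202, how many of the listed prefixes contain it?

4

Prefixes containing 109.158.242.202:
  108.0.0.0/6 (108.0.0.0 - 111.255.255.255)
  109.128.0.0/10 (109.128.0.0 - 109.191.255.255)
  109.152.0.0/13 (109.152.0.0 - 109.159.255.255)
  109.158.192.0/18 (109.158.192.0 - 109.158.255.255)
Total matching entries: 4.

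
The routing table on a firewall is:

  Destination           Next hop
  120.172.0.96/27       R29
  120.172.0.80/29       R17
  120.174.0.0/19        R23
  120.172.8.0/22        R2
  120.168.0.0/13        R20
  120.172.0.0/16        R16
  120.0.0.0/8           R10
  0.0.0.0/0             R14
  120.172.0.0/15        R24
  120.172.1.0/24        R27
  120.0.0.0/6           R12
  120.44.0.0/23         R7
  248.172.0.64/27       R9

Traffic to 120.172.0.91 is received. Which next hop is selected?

Routes whose prefix contains 120.172.0.91:
  0.0.0.0/0 (default, matches everything) -> R14
  120.0.0.0/6 (120.0.0.0 - 123.255.255.255) -> R12
  120.0.0.0/8 (120.0.0.0 - 120.255.255.255) -> R10
  120.168.0.0/13 (120.168.0.0 - 120.175.255.255) -> R20
  120.172.0.0/15 (120.172.0.0 - 120.173.255.255) -> R24
  120.172.0.0/16 (120.172.0.0 - 120.172.255.255) -> R16
More-specific entries that do NOT match:
  120.172.0.80/29 (120.172.0.80 - 120.172.0.87) does not contain 120.172.0.91
  120.172.0.96/27 (120.172.0.96 - 120.172.0.127) does not contain 120.172.0.91
  248.172.0.64/27 (248.172.0.64 - 248.172.0.95) does not contain 120.172.0.91
  120.172.1.0/24 (120.172.1.0 - 120.172.1.255) does not contain 120.172.0.91
  120.44.0.0/23 (120.44.0.0 - 120.44.1.255) does not contain 120.172.0.91
  120.172.8.0/22 (120.172.8.0 - 120.172.11.255) does not contain 120.172.0.91
  120.174.0.0/19 (120.174.0.0 - 120.174.31.255) does not contain 120.172.0.91
Longest matching prefix is /16 -> next hop R16.

R16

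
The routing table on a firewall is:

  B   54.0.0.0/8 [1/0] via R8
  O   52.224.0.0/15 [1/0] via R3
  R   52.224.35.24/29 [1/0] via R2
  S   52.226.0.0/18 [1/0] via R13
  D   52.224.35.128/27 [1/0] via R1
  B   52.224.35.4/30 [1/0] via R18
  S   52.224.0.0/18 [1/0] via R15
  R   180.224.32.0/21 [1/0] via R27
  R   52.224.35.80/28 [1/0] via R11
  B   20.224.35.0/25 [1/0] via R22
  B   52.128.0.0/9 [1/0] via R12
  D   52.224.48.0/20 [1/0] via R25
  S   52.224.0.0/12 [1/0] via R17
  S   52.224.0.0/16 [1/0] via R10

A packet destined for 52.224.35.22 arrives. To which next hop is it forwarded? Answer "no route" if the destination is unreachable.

R15

Routes whose prefix contains 52.224.35.22:
  52.128.0.0/9 (52.128.0.0 - 52.255.255.255) -> R12
  52.224.0.0/12 (52.224.0.0 - 52.239.255.255) -> R17
  52.224.0.0/15 (52.224.0.0 - 52.225.255.255) -> R3
  52.224.0.0/16 (52.224.0.0 - 52.224.255.255) -> R10
  52.224.0.0/18 (52.224.0.0 - 52.224.63.255) -> R15
More-specific entries that do NOT match:
  52.224.35.4/30 (52.224.35.4 - 52.224.35.7) does not contain 52.224.35.22
  52.224.35.24/29 (52.224.35.24 - 52.224.35.31) does not contain 52.224.35.22
  52.224.35.80/28 (52.224.35.80 - 52.224.35.95) does not contain 52.224.35.22
  52.224.35.128/27 (52.224.35.128 - 52.224.35.159) does not contain 52.224.35.22
  20.224.35.0/25 (20.224.35.0 - 20.224.35.127) does not contain 52.224.35.22
  180.224.32.0/21 (180.224.32.0 - 180.224.39.255) does not contain 52.224.35.22
  52.224.48.0/20 (52.224.48.0 - 52.224.63.255) does not contain 52.224.35.22
Longest matching prefix is /18 -> next hop R15.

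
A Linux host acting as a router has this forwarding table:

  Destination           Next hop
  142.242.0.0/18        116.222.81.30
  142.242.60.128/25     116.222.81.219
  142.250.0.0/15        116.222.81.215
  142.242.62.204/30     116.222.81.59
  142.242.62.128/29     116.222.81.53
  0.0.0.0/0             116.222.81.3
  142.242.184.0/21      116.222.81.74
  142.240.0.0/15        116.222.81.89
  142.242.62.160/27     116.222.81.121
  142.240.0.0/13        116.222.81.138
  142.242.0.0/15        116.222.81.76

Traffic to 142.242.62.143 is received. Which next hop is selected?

Routes whose prefix contains 142.242.62.143:
  0.0.0.0/0 (default, matches everything) -> 116.222.81.3
  142.240.0.0/13 (142.240.0.0 - 142.247.255.255) -> 116.222.81.138
  142.242.0.0/15 (142.242.0.0 - 142.243.255.255) -> 116.222.81.76
  142.242.0.0/18 (142.242.0.0 - 142.242.63.255) -> 116.222.81.30
More-specific entries that do NOT match:
  142.242.62.204/30 (142.242.62.204 - 142.242.62.207) does not contain 142.242.62.143
  142.242.62.128/29 (142.242.62.128 - 142.242.62.135) does not contain 142.242.62.143
  142.242.62.160/27 (142.242.62.160 - 142.242.62.191) does not contain 142.242.62.143
  142.242.60.128/25 (142.242.60.128 - 142.242.60.255) does not contain 142.242.62.143
  142.242.184.0/21 (142.242.184.0 - 142.242.191.255) does not contain 142.242.62.143
Longest matching prefix is /18 -> next hop 116.222.81.30.

116.222.81.30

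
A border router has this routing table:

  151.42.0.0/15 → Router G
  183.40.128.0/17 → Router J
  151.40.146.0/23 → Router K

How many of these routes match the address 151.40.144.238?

No listed prefix contains 151.40.144.238.
Total matching entries: 0.

0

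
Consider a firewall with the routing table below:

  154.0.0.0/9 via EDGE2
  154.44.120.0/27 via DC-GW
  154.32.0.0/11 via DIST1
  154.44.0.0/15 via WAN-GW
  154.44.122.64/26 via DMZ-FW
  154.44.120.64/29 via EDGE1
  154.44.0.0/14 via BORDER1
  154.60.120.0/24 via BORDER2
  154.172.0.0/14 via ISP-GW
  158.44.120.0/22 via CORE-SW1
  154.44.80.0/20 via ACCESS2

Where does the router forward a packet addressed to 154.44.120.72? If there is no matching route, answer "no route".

Routes whose prefix contains 154.44.120.72:
  154.0.0.0/9 (154.0.0.0 - 154.127.255.255) -> EDGE2
  154.32.0.0/11 (154.32.0.0 - 154.63.255.255) -> DIST1
  154.44.0.0/14 (154.44.0.0 - 154.47.255.255) -> BORDER1
  154.44.0.0/15 (154.44.0.0 - 154.45.255.255) -> WAN-GW
More-specific entries that do NOT match:
  154.44.120.64/29 (154.44.120.64 - 154.44.120.71) does not contain 154.44.120.72
  154.44.120.0/27 (154.44.120.0 - 154.44.120.31) does not contain 154.44.120.72
  154.44.122.64/26 (154.44.122.64 - 154.44.122.127) does not contain 154.44.120.72
  154.60.120.0/24 (154.60.120.0 - 154.60.120.255) does not contain 154.44.120.72
  158.44.120.0/22 (158.44.120.0 - 158.44.123.255) does not contain 154.44.120.72
  154.44.80.0/20 (154.44.80.0 - 154.44.95.255) does not contain 154.44.120.72
Longest matching prefix is /15 -> next hop WAN-GW.

WAN-GW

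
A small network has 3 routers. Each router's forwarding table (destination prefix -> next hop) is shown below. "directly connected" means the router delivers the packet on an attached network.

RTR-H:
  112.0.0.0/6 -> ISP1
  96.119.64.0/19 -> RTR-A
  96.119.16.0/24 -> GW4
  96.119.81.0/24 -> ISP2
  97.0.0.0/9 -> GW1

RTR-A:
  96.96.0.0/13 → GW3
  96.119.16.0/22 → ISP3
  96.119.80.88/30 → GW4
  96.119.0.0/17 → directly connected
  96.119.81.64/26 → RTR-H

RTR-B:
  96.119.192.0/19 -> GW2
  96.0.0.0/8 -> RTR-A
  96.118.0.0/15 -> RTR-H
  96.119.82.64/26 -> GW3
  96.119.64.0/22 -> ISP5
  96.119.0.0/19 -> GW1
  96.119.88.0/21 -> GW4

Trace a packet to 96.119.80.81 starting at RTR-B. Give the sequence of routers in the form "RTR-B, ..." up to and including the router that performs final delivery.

RTR-B, RTR-H, RTR-A

At RTR-B: longest match for 96.119.80.81 is 96.118.0.0/15 -> RTR-H
At RTR-H: longest match for 96.119.80.81 is 96.119.64.0/19 -> RTR-A
At RTR-A: longest match for 96.119.80.81 is 96.119.0.0/17 -> directly connected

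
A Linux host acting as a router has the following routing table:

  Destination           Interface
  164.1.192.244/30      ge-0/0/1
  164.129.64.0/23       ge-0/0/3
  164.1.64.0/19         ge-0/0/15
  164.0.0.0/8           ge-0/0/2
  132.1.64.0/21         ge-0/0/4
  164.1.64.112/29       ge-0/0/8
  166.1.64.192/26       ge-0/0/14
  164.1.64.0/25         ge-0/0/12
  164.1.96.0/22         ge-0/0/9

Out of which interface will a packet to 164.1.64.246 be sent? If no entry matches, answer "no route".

ge-0/0/15

Routes whose prefix contains 164.1.64.246:
  164.0.0.0/8 (164.0.0.0 - 164.255.255.255) -> ge-0/0/2
  164.1.64.0/19 (164.1.64.0 - 164.1.95.255) -> ge-0/0/15
More-specific entries that do NOT match:
  164.1.192.244/30 (164.1.192.244 - 164.1.192.247) does not contain 164.1.64.246
  164.1.64.112/29 (164.1.64.112 - 164.1.64.119) does not contain 164.1.64.246
  166.1.64.192/26 (166.1.64.192 - 166.1.64.255) does not contain 164.1.64.246
  164.1.64.0/25 (164.1.64.0 - 164.1.64.127) does not contain 164.1.64.246
  164.129.64.0/23 (164.129.64.0 - 164.129.65.255) does not contain 164.1.64.246
  164.1.96.0/22 (164.1.96.0 - 164.1.99.255) does not contain 164.1.64.246
  132.1.64.0/21 (132.1.64.0 - 132.1.71.255) does not contain 164.1.64.246
Longest matching prefix is /19 -> interface ge-0/0/15.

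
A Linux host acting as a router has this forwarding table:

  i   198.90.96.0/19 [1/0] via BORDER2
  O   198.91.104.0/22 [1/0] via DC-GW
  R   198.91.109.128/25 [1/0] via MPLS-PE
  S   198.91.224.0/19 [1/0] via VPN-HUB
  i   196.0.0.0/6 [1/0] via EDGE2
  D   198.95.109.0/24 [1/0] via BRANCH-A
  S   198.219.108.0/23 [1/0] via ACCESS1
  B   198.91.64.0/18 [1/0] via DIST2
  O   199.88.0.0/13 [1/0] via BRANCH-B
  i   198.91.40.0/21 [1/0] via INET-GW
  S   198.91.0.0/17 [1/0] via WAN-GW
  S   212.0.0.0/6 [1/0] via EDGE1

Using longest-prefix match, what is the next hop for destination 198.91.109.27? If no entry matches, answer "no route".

Routes whose prefix contains 198.91.109.27:
  196.0.0.0/6 (196.0.0.0 - 199.255.255.255) -> EDGE2
  198.91.0.0/17 (198.91.0.0 - 198.91.127.255) -> WAN-GW
  198.91.64.0/18 (198.91.64.0 - 198.91.127.255) -> DIST2
More-specific entries that do NOT match:
  198.91.109.128/25 (198.91.109.128 - 198.91.109.255) does not contain 198.91.109.27
  198.95.109.0/24 (198.95.109.0 - 198.95.109.255) does not contain 198.91.109.27
  198.219.108.0/23 (198.219.108.0 - 198.219.109.255) does not contain 198.91.109.27
  198.91.104.0/22 (198.91.104.0 - 198.91.107.255) does not contain 198.91.109.27
  198.91.40.0/21 (198.91.40.0 - 198.91.47.255) does not contain 198.91.109.27
  198.90.96.0/19 (198.90.96.0 - 198.90.127.255) does not contain 198.91.109.27
  198.91.224.0/19 (198.91.224.0 - 198.91.255.255) does not contain 198.91.109.27
Longest matching prefix is /18 -> next hop DIST2.

DIST2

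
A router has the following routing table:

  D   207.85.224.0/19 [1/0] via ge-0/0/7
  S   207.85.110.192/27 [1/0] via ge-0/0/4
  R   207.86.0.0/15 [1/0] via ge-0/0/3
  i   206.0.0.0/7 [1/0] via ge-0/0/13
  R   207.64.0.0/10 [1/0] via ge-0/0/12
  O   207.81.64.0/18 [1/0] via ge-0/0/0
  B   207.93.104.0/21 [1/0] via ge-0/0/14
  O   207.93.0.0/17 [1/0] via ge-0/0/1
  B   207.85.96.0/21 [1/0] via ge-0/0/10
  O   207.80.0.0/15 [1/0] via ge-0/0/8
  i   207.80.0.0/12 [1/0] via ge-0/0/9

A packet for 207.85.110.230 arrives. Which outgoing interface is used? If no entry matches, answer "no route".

ge-0/0/9

Routes whose prefix contains 207.85.110.230:
  206.0.0.0/7 (206.0.0.0 - 207.255.255.255) -> ge-0/0/13
  207.64.0.0/10 (207.64.0.0 - 207.127.255.255) -> ge-0/0/12
  207.80.0.0/12 (207.80.0.0 - 207.95.255.255) -> ge-0/0/9
More-specific entries that do NOT match:
  207.85.110.192/27 (207.85.110.192 - 207.85.110.223) does not contain 207.85.110.230
  207.93.104.0/21 (207.93.104.0 - 207.93.111.255) does not contain 207.85.110.230
  207.85.96.0/21 (207.85.96.0 - 207.85.103.255) does not contain 207.85.110.230
  207.85.224.0/19 (207.85.224.0 - 207.85.255.255) does not contain 207.85.110.230
  207.81.64.0/18 (207.81.64.0 - 207.81.127.255) does not contain 207.85.110.230
  207.93.0.0/17 (207.93.0.0 - 207.93.127.255) does not contain 207.85.110.230
  207.86.0.0/15 (207.86.0.0 - 207.87.255.255) does not contain 207.85.110.230
  207.80.0.0/15 (207.80.0.0 - 207.81.255.255) does not contain 207.85.110.230
Longest matching prefix is /12 -> interface ge-0/0/9.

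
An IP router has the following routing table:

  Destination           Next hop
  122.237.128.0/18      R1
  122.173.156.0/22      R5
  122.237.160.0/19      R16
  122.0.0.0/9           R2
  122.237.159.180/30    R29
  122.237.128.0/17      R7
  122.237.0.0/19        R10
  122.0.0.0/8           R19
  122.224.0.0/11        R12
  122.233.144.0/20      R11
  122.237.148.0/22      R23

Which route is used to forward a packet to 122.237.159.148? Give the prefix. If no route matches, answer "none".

Entries matching 122.237.159.148:
  122.0.0.0/8 (122.0.0.0 - 122.255.255.255)
  122.224.0.0/11 (122.224.0.0 - 122.255.255.255)
  122.237.128.0/17 (122.237.128.0 - 122.237.255.255)
  122.237.128.0/18 (122.237.128.0 - 122.237.191.255)
Most specific is 122.237.128.0/18.

122.237.128.0/18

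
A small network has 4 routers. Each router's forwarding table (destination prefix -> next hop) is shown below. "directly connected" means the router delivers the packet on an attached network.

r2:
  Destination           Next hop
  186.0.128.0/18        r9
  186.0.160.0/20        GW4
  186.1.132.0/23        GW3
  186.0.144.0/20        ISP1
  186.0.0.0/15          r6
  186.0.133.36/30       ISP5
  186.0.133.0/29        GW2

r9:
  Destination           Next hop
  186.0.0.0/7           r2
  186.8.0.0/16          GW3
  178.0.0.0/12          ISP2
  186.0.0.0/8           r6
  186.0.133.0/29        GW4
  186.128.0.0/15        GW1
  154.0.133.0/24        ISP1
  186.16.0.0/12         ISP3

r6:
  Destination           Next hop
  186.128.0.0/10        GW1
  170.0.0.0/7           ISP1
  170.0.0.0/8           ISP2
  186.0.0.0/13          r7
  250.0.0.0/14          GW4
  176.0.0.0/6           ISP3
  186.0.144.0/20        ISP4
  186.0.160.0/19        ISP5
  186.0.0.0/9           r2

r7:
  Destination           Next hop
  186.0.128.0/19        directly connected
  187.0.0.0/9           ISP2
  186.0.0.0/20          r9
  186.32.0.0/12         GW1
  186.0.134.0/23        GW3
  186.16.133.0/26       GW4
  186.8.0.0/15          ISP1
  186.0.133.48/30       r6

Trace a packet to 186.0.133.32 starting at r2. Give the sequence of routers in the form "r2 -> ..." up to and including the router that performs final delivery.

r2 -> r9 -> r6 -> r7

At r2: longest match for 186.0.133.32 is 186.0.128.0/18 -> r9
At r9: longest match for 186.0.133.32 is 186.0.0.0/8 -> r6
At r6: longest match for 186.0.133.32 is 186.0.0.0/13 -> r7
At r7: longest match for 186.0.133.32 is 186.0.128.0/19 -> directly connected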